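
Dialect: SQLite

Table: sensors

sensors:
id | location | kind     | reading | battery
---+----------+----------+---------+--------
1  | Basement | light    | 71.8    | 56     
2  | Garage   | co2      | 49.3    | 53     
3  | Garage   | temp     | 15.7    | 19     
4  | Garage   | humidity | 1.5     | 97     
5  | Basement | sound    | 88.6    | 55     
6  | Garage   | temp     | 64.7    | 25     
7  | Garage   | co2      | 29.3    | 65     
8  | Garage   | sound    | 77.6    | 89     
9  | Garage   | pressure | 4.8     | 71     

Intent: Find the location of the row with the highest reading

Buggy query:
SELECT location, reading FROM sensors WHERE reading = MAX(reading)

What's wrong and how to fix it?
Bug: MAX(reading) is an aggregate and cannot be used directly in WHERE

Fix: Use a subquery: WHERE reading = (SELECT MAX(reading) FROM sensors)

Corrected query:
SELECT location, reading FROM sensors WHERE reading = (SELECT MAX(reading) FROM sensors)

Result:
location | reading
---------+--------
Basement | 88.6   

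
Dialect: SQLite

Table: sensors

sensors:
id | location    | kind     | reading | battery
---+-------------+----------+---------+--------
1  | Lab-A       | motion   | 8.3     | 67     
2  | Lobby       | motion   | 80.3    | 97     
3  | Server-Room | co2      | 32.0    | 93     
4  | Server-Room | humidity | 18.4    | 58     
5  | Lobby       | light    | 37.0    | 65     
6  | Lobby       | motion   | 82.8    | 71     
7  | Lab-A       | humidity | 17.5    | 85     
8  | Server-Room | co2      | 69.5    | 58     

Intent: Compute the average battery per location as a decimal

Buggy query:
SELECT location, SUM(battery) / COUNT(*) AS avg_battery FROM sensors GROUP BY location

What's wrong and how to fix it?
Bug: SUM(battery) and COUNT(*) are both integers; the division truncates the fractional part

Fix: Cast one side to REAL so the division keeps the fractional part

Corrected query:
SELECT location, SUM(battery) * 1.0 / COUNT(*) AS avg_battery FROM sensors GROUP BY location

Result:
location    | avg_battery
------------+------------
Lab-A       | 76         
Lobby       | 77.666667  
Server-Room | 69.666667  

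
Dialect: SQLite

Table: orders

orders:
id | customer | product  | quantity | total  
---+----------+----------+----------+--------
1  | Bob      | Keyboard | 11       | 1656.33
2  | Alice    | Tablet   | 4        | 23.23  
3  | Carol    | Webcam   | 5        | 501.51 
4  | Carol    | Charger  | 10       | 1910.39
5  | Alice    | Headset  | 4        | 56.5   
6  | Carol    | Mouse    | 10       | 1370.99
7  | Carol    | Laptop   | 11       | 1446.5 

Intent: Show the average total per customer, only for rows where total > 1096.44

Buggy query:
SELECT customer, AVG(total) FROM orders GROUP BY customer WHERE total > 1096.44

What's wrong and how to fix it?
Bug: WHERE cannot follow GROUP BY

Fix: Move the WHERE clause before GROUP BY

Corrected query:
SELECT customer, AVG(total) FROM orders WHERE total > 1096.44 GROUP BY customer

Result:
customer | AVG(total)
---------+-----------
Bob      | 1656.33   
Carol    | 1575.96   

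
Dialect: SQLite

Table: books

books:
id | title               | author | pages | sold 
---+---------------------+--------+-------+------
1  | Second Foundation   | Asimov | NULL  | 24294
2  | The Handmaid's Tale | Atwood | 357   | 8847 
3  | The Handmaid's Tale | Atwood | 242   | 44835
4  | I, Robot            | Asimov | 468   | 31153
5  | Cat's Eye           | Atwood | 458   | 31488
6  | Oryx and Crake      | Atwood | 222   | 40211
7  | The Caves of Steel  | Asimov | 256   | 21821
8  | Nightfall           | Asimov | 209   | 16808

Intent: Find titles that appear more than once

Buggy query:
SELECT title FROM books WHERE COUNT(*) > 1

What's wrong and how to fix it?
Bug: COUNT(*) is an aggregate and cannot be used in WHERE

Fix: Group first, then use HAVING for the count condition

Corrected query:
SELECT title FROM books GROUP BY title HAVING COUNT(*) > 1

Result:
title              
-------------------
The Handmaid's Tale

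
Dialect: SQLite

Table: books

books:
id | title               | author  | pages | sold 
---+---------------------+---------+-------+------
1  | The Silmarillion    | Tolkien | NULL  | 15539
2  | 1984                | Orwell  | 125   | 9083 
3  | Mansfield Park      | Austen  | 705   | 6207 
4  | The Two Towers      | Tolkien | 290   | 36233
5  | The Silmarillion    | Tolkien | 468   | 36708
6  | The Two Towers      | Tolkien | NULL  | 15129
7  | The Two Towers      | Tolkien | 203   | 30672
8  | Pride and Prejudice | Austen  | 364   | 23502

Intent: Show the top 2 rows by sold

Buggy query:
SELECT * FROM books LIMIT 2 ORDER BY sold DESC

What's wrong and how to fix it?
Bug: ORDER BY cannot follow LIMIT; LIMIT is the final clause

Fix: Swap the clauses: ORDER BY first, then LIMIT

Corrected query:
SELECT * FROM books ORDER BY sold DESC LIMIT 2

Result:
id | title            | author  | pages | sold 
---+------------------+---------+-------+------
5  | The Silmarillion | Tolkien | 468   | 36708
4  | The Two Towers   | Tolkien | 290   | 36233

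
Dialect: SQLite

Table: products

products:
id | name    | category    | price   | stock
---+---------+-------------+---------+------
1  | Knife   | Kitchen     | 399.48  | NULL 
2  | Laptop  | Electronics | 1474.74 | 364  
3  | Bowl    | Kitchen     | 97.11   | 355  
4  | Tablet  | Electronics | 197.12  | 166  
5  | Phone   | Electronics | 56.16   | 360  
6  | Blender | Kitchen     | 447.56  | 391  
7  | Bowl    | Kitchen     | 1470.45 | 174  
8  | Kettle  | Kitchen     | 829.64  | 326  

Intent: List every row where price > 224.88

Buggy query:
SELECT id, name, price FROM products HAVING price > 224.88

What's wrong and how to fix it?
Bug: HAVING filters the output of aggregation, but this query has no GROUP BY and no aggregate functions, so SQLite rejects it (HAVING clause on a non-aggregate query); the condition here is per row

Fix: Use WHERE for row-level filtering

Corrected query:
SELECT id, name, price FROM products WHERE price > 224.88

Result:
id | name    | price  
---+---------+--------
1  | Knife   | 399.48 
2  | Laptop  | 1474.74
6  | Blender | 447.56 
7  | Bowl    | 1470.45
8  | Kettle  | 829.64 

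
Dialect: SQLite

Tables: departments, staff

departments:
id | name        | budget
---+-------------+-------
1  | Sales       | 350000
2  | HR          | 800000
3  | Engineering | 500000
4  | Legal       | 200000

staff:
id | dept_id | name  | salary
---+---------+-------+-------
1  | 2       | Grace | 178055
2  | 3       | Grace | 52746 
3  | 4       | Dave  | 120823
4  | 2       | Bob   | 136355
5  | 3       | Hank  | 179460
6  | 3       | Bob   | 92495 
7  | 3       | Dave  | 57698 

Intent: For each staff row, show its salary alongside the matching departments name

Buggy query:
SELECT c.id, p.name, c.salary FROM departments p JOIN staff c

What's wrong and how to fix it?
Bug: Missing join condition: each staff row is matched to all departments rows instead of just its own

Fix: Add ON c.dept_id = p.id to the JOIN

Corrected query:
SELECT c.id, p.name, c.salary FROM departments p JOIN staff c ON c.dept_id = p.id

Result:
id | name        | salary
---+-------------+-------
1  | HR          | 178055
2  | Engineering | 52746 
3  | Legal       | 120823
4  | HR          | 136355
5  | Engineering | 179460
6  | Engineering | 92495 
7  | Engineering | 57698 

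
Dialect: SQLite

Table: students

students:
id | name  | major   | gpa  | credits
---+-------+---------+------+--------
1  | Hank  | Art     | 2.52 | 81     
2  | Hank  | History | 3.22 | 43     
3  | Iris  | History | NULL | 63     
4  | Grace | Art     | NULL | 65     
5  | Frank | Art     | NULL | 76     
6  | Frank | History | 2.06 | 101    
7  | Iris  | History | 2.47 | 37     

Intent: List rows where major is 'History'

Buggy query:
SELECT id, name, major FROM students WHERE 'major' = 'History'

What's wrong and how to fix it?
Bug: Single quotes denote string literals in SQL; the column name is being compared as a constant string

Fix: Remove the quotes around the column name (or use double quotes for an identifier)

Corrected query:
SELECT id, name, major FROM students WHERE major = 'History'

Result:
id | name  | major  
---+-------+--------
2  | Hank  | History
3  | Iris  | History
6  | Frank | History
7  | Iris  | History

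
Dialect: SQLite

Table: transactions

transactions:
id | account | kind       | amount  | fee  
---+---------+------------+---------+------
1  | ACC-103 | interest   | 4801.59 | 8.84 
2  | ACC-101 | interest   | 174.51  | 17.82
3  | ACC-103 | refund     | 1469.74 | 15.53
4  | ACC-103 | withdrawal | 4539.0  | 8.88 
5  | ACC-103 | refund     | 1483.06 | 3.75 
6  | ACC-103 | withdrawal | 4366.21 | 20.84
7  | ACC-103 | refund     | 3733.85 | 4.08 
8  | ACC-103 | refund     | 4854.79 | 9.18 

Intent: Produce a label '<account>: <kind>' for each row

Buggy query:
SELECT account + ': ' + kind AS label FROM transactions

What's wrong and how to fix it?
Bug: '+' is numeric addition; on text columns SQLite converts them to 0 instead of concatenating

Fix: Replace + with || to concatenate text

Corrected query:
SELECT account || ': ' || kind AS label FROM transactions

Result:
label              
-------------------
ACC-103: interest  
ACC-101: interest  
ACC-103: refund    
ACC-103: withdrawal
ACC-103: refund    
ACC-103: withdrawal
ACC-103: refund    
ACC-103: refund    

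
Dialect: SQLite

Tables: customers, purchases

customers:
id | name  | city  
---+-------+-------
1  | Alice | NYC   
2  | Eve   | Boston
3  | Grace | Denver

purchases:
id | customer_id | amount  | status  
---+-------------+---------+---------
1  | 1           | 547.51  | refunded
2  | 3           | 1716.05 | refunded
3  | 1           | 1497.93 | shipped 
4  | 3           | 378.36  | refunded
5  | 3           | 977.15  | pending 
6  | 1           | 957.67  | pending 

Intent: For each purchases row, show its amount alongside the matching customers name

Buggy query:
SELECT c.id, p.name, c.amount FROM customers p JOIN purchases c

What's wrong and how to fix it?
Bug: Missing join condition: each purchases row is matched to all customers rows instead of just its own

Fix: Specify the join condition linking the foreign key to the parent id

Corrected query:
SELECT c.id, p.name, c.amount FROM customers p JOIN purchases c ON c.customer_id = p.id

Result:
id | name  | amount 
---+-------+--------
1  | Alice | 547.51 
2  | Grace | 1716.05
3  | Alice | 1497.93
4  | Grace | 378.36 
5  | Grace | 977.15 
6  | Alice | 957.67 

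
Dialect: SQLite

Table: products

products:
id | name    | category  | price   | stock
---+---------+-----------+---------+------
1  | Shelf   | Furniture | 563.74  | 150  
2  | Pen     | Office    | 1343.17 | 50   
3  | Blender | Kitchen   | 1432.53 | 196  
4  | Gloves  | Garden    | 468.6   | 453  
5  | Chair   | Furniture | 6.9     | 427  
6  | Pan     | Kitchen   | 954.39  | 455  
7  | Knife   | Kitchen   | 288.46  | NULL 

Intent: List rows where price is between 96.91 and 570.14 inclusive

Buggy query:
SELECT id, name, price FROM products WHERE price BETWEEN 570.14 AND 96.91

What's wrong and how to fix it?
Bug: BETWEEN expects the lower bound first; with 570.14 AND 96.91 the range is empty

Fix: Write BETWEEN 96.91 AND 570.14

Corrected query:
SELECT id, name, price FROM products WHERE price BETWEEN 96.91 AND 570.14

Result:
id | name   | price 
---+--------+-------
1  | Shelf  | 563.74
4  | Gloves | 468.6 
7  | Knife  | 288.46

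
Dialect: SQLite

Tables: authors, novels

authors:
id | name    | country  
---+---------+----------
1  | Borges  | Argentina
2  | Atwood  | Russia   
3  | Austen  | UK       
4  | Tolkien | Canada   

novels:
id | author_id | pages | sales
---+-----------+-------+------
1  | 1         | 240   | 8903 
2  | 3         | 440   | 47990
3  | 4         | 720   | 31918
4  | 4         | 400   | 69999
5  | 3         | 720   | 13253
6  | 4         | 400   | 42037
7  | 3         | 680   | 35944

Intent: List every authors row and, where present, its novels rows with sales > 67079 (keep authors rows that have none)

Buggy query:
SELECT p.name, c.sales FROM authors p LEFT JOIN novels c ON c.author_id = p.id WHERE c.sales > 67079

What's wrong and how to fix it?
Bug: A WHERE condition on the right-hand table after LEFT JOIN drops unmatched parents

Fix: Put 'c.sales > 67079' in the JOIN's ON clause instead of WHERE

Corrected query:
SELECT p.name, c.sales FROM authors p LEFT JOIN novels c ON c.author_id = p.id AND c.sales > 67079

Result:
name    | sales
--------+------
Borges  | NULL 
Atwood  | NULL 
Austen  | NULL 
Tolkien | 69999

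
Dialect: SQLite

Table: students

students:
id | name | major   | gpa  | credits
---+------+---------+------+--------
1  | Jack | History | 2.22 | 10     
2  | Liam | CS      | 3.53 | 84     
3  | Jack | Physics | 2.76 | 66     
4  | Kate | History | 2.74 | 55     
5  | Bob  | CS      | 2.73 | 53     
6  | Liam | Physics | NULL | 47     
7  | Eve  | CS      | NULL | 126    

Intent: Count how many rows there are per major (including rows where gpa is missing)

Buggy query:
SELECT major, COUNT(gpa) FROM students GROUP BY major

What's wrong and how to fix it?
Bug: COUNT(column) counts non-NULL values only; rows with NULL gpa aren't counted

Fix: Use COUNT(*) to count all rows regardless of NULL

Corrected query:
SELECT major, COUNT(*) FROM students GROUP BY major

Result:
major   | COUNT(*)
--------+---------
CS      | 3       
History | 2       
Physics | 2       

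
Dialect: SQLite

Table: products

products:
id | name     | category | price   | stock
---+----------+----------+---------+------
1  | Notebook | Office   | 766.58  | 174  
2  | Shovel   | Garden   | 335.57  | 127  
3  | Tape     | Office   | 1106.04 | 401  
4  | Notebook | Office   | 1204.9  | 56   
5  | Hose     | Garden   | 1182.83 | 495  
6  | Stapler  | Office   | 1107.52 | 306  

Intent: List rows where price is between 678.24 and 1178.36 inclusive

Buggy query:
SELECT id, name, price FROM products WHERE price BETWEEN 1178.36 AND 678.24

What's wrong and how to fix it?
Bug: The bounds are reversed; BETWEEN a AND b requires a <= b to match anything

Fix: Write BETWEEN 678.24 AND 1178.36

Corrected query:
SELECT id, name, price FROM products WHERE price BETWEEN 678.24 AND 1178.36

Result:
id | name     | price  
---+----------+--------
1  | Notebook | 766.58 
3  | Tape     | 1106.04
6  | Stapler  | 1107.52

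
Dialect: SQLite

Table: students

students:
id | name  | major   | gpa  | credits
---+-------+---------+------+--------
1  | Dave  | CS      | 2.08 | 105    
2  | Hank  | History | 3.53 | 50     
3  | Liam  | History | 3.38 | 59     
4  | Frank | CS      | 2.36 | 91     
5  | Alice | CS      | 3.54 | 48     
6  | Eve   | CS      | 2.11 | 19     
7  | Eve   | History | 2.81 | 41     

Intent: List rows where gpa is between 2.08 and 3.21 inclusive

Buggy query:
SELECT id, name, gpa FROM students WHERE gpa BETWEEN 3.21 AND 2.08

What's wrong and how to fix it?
Bug: BETWEEN expects the lower bound first; with 3.21 AND 2.08 the range is empty

Fix: Write BETWEEN 2.08 AND 3.21

Corrected query:
SELECT id, name, gpa FROM students WHERE gpa BETWEEN 2.08 AND 3.21

Result:
id | name  | gpa 
---+-------+-----
1  | Dave  | 2.08
4  | Frank | 2.36
6  | Eve   | 2.11
7  | Eve   | 2.81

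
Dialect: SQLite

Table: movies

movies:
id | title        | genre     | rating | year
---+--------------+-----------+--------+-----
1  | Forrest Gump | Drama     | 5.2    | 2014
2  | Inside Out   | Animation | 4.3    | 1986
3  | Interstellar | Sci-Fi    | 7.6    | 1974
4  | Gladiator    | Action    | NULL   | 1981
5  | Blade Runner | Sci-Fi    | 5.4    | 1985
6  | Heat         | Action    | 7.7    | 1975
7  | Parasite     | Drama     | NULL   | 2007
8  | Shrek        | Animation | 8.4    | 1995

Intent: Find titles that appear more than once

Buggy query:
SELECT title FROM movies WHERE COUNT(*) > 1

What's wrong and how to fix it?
Bug: WHERE can't reference COUNT(*); aggregates are computed after WHERE

Fix: Group first, then use HAVING for the count condition

Corrected query:
SELECT title FROM movies GROUP BY title HAVING COUNT(*) > 1

Result:
(no rows)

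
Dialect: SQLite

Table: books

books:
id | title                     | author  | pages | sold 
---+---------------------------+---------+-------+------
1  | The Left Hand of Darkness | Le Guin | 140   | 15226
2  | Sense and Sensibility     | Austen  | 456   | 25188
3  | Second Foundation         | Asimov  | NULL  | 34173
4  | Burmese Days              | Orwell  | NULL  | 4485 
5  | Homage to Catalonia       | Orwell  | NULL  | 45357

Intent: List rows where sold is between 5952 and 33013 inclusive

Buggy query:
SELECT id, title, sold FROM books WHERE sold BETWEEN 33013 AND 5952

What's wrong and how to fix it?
Bug: The bounds are reversed; BETWEEN a AND b requires a <= b to match anything

Fix: Write BETWEEN 5952 AND 33013

Corrected query:
SELECT id, title, sold FROM books WHERE sold BETWEEN 5952 AND 33013

Result:
id | title                     | sold 
---+---------------------------+------
1  | The Left Hand of Darkness | 15226
2  | Sense and Sensibility     | 25188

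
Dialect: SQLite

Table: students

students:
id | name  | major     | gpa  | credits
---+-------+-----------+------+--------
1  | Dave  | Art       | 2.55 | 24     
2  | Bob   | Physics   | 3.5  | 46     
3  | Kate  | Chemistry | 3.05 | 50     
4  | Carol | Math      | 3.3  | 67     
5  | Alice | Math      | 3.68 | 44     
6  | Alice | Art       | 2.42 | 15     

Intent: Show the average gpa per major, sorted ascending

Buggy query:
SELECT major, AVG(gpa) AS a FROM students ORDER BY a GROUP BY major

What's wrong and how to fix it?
Bug: ORDER BY appears before GROUP BY; SQL clause order requires GROUP BY first

Fix: Move ORDER BY to the end, after GROUP BY

Corrected query:
SELECT major, AVG(gpa) AS a FROM students GROUP BY major ORDER BY a

Result:
major     | a    
----------+------
Art       | 2.485
Chemistry | 3.05 
Math      | 3.49 
Physics   | 3.5  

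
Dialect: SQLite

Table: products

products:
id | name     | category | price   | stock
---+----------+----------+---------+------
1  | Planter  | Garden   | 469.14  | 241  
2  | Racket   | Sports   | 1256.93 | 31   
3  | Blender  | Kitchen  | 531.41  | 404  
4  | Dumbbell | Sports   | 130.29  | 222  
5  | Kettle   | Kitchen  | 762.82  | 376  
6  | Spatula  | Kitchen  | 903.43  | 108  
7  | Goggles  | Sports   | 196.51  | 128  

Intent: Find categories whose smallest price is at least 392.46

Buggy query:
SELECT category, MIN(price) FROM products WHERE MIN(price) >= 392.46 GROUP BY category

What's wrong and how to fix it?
Bug: MIN() in WHERE is a misuse of aggregate

Fix: Replace WHERE with HAVING after the GROUP BY

Corrected query:
SELECT category, MIN(price) FROM products GROUP BY category HAVING MIN(price) >= 392.46

Result:
category | MIN(price)
---------+-----------
Garden   | 469.14    
Kitchen  | 531.41    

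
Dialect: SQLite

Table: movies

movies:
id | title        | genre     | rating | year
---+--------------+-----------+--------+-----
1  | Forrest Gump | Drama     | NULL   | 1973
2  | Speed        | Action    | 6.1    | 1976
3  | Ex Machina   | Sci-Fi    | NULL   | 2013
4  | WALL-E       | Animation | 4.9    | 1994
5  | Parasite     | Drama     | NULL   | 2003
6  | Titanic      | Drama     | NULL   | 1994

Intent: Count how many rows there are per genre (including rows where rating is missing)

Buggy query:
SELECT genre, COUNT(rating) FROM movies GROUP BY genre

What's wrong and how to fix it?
Bug: COUNT(rating) skips NULLs, so groups with missing rating are undercounted

Fix: Use COUNT(*) to count all rows regardless of NULL

Corrected query:
SELECT genre, COUNT(*) FROM movies GROUP BY genre

Result:
genre     | COUNT(*)
----------+---------
Action    | 1       
Animation | 1       
Drama     | 3       
Sci-Fi    | 1       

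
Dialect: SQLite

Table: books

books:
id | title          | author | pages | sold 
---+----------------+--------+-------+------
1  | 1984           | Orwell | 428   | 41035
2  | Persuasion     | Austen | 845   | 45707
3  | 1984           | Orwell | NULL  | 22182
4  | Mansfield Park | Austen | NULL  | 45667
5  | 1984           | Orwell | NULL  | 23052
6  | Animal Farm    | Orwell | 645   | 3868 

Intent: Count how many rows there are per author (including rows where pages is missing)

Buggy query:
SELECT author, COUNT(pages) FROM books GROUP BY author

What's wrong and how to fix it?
Bug: COUNT(column) counts non-NULL values only; rows with NULL pages aren't counted

Fix: Use COUNT(*) to count all rows regardless of NULL

Corrected query:
SELECT author, COUNT(*) FROM books GROUP BY author

Result:
author | COUNT(*)
-------+---------
Austen | 2       
Orwell | 4       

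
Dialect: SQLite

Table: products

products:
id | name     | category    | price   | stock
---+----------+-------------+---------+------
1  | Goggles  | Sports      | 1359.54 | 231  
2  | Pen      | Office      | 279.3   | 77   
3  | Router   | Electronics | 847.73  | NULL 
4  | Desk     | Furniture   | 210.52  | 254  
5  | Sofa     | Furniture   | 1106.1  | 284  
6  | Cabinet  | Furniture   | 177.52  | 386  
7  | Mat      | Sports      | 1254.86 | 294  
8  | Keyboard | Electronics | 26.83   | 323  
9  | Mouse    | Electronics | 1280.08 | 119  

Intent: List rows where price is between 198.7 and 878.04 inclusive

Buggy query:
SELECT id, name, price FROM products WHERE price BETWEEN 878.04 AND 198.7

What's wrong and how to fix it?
Bug: The bounds are reversed; BETWEEN a AND b requires a <= b to match anything

Fix: Write BETWEEN 198.7 AND 878.04

Corrected query:
SELECT id, name, price FROM products WHERE price BETWEEN 198.7 AND 878.04

Result:
id | name   | price 
---+--------+-------
2  | Pen    | 279.3 
3  | Router | 847.73
4  | Desk   | 210.52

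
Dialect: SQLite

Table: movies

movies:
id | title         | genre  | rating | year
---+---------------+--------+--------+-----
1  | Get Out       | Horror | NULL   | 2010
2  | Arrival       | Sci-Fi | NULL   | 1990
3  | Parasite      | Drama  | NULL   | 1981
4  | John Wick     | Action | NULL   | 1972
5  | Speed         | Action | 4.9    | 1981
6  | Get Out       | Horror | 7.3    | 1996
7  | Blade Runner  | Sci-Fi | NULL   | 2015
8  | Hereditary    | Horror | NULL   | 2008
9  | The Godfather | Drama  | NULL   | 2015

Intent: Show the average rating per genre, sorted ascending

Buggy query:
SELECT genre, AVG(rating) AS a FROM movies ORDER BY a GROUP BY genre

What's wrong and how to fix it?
Bug: ORDER BY appears before GROUP BY; SQL clause order requires GROUP BY first

Fix: Reorder: SELECT … FROM … GROUP BY … ORDER BY …

Corrected query:
SELECT genre, AVG(rating) AS a FROM movies GROUP BY genre ORDER BY a

Result:
genre  | a   
-------+-----
Drama  | NULL
Sci-Fi | NULL
Action | 4.9 
Horror | 7.3 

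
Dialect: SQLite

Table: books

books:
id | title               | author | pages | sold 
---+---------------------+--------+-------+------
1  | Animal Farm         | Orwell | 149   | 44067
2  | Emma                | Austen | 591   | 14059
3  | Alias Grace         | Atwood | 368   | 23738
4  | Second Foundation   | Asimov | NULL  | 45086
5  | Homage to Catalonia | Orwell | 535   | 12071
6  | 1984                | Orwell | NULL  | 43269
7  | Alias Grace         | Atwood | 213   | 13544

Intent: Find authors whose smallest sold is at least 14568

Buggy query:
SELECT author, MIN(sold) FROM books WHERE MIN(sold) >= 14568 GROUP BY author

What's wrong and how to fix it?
Bug: Aggregates like MIN are computed per group after WHERE runs

Fix: Replace WHERE with HAVING after the GROUP BY

Corrected query:
SELECT author, MIN(sold) FROM books GROUP BY author HAVING MIN(sold) >= 14568

Result:
author | MIN(sold)
-------+----------
Asimov | 45086    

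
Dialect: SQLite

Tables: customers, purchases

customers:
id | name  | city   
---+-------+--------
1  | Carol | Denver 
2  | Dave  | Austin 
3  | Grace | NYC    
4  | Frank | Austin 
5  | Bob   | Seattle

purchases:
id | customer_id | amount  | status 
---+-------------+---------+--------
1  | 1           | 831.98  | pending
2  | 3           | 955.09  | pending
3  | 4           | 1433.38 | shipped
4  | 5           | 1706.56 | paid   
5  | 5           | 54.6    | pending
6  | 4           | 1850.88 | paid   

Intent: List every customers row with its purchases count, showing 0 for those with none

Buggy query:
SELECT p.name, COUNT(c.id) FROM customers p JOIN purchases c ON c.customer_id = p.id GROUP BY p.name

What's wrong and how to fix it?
Bug: INNER JOIN drops customers rows that have no matching purchases rows

Fix: Use LEFT JOIN so parents without children still appear (COUNT(c.id) gives 0)

Corrected query:
SELECT p.name, COUNT(c.id) FROM customers p LEFT JOIN purchases c ON c.customer_id = p.id GROUP BY p.name

Result:
name  | COUNT(c.id)
------+------------
Bob   | 2          
Carol | 1          
Dave  | 0          
Frank | 2          
Grace | 1          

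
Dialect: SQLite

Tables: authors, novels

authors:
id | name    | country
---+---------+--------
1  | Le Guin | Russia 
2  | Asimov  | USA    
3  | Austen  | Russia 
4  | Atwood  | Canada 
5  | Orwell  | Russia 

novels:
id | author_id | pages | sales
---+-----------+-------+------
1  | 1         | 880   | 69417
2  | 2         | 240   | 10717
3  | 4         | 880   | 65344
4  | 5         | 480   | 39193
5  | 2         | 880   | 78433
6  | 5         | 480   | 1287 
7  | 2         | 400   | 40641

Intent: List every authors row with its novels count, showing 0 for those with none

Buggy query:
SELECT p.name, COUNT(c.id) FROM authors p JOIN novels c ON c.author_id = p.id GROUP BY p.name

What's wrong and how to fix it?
Bug: INNER JOIN drops authors rows that have no matching novels rows

Fix: Switch to LEFT JOIN to retain unmatched parent rows

Corrected query:
SELECT p.name, COUNT(c.id) FROM authors p LEFT JOIN novels c ON c.author_id = p.id GROUP BY p.name

Result:
name    | COUNT(c.id)
--------+------------
Asimov  | 3          
Atwood  | 1          
Austen  | 0          
Le Guin | 1          
Orwell  | 2          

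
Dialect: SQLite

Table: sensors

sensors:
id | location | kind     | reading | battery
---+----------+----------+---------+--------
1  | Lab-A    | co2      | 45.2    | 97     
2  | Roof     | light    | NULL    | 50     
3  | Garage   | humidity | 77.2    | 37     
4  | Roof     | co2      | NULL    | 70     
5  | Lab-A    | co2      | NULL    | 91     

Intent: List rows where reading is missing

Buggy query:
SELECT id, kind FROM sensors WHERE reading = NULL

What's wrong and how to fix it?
Bug: Comparing to NULL with '=' never matches; NULL = NULL is unknown, not true

Fix: Use IS NULL to test for NULL

Corrected query:
SELECT id, kind FROM sensors WHERE reading IS NULL

Result:
id | kind 
---+------
2  | light
4  | co2  
5  | co2  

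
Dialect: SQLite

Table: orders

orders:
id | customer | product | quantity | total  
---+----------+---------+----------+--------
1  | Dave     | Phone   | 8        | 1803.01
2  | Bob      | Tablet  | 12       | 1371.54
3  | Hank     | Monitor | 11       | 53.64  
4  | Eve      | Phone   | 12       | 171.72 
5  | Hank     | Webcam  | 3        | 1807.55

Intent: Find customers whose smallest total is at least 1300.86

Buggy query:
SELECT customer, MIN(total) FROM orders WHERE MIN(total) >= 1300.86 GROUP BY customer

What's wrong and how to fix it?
Bug: Aggregates like MIN are computed per group after WHERE runs

Fix: Replace WHERE with HAVING after the GROUP BY

Corrected query:
SELECT customer, MIN(total) FROM orders GROUP BY customer HAVING MIN(total) >= 1300.86

Result:
customer | MIN(total)
---------+-----------
Bob      | 1371.54   
Dave     | 1803.01   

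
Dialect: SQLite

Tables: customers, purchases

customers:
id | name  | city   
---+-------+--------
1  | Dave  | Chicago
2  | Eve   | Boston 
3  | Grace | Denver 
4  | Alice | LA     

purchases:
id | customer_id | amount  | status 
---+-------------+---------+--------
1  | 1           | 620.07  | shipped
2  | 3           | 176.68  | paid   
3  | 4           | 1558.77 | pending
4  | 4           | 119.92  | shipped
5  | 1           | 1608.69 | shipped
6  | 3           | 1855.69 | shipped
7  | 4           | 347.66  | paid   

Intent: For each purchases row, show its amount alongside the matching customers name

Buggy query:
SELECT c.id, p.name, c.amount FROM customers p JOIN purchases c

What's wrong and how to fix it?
Bug: Missing join condition: each purchases row is matched to all customers rows instead of just its own

Fix: Add ON c.customer_id = p.id to the JOIN

Corrected query:
SELECT c.id, p.name, c.amount FROM customers p JOIN purchases c ON c.customer_id = p.id

Result:
id | name  | amount 
---+-------+--------
1  | Dave  | 620.07 
2  | Grace | 176.68 
3  | Alice | 1558.77
4  | Alice | 119.92 
5  | Dave  | 1608.69
6  | Grace | 1855.69
7  | Alice | 347.66 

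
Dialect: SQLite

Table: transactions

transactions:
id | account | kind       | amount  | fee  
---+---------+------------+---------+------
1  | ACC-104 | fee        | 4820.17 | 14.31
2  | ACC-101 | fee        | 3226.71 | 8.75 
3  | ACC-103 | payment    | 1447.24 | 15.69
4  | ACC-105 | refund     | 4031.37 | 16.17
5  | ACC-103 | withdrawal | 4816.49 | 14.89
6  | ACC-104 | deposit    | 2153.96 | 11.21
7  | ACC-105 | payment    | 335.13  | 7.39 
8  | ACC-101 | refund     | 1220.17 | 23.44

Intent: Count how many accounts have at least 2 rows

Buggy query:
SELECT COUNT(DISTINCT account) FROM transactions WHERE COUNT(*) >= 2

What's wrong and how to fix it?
Bug: COUNT(*) cannot appear in WHERE; the per-group count doesn't exist yet

Fix: Use a subquery that GROUPs and filters with HAVING, then count its rows

Corrected query:
SELECT COUNT(*) FROM (SELECT account FROM transactions GROUP BY account HAVING COUNT(*) >= 2)

Result:
COUNT(*)
--------
4       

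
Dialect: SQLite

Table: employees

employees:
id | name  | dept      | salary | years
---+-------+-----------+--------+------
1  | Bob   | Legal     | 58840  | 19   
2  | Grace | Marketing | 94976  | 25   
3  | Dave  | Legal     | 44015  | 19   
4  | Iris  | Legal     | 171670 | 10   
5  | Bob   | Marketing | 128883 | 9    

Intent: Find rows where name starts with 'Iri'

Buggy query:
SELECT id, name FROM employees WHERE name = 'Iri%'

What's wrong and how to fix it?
Bug: Wildcards only work with LIKE; '=' treats '%' as a literal character

Fix: Replace '=' with LIKE so 'Iri%' is treated as a pattern

Corrected query:
SELECT id, name FROM employees WHERE name LIKE 'Iri%'

Result:
id | name
---+-----
4  | Iris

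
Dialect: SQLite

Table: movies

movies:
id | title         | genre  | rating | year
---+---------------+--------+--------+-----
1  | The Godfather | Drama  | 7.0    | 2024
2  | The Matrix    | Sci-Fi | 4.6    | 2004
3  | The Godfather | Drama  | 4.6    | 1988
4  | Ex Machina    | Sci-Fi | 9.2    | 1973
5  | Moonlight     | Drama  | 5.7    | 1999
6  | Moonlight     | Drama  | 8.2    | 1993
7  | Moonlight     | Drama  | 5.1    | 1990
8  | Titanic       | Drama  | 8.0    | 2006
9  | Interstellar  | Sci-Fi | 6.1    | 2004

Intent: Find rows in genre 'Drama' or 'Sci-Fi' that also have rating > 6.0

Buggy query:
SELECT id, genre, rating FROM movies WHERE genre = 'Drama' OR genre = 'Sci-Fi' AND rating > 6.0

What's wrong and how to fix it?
Bug: Without parentheses, AND is evaluated before OR, so the rating filter only applies to the 'Sci-Fi' branch

Fix: Add parentheses around the OR so the AND applies to both alternatives

Corrected query:
SELECT id, genre, rating FROM movies WHERE (genre = 'Drama' OR genre = 'Sci-Fi') AND rating > 6.0

Result:
id | genre  | rating
---+--------+-------
1  | Drama  | 7     
4  | Sci-Fi | 9.2   
6  | Drama  | 8.2   
8  | Drama  | 8     
9  | Sci-Fi | 6.1   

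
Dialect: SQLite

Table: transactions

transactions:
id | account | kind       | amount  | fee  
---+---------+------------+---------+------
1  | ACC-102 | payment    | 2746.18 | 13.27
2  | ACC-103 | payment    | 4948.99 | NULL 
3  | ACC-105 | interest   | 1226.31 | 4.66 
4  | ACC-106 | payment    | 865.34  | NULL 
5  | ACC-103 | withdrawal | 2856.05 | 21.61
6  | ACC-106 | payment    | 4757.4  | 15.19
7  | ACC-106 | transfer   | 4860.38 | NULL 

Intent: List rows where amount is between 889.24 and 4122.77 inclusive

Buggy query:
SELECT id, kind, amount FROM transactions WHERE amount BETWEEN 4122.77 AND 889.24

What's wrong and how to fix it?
Bug: The bounds are reversed; BETWEEN a AND b requires a <= b to match anything

Fix: Write BETWEEN 889.24 AND 4122.77

Corrected query:
SELECT id, kind, amount FROM transactions WHERE amount BETWEEN 889.24 AND 4122.77

Result:
id | kind       | amount 
---+------------+--------
1  | payment    | 2746.18
3  | interest   | 1226.31
5  | withdrawal | 2856.05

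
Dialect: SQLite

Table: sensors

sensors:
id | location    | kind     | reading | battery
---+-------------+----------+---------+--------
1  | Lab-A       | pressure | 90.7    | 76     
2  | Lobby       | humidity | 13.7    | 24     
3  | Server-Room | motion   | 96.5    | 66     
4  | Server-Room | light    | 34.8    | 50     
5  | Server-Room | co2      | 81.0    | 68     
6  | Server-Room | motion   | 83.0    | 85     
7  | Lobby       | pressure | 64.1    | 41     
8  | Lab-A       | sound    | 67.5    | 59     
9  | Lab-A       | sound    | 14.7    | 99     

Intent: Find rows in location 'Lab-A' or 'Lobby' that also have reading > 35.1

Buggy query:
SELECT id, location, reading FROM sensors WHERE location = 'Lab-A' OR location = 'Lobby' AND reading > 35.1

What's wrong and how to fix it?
Bug: AND binds tighter than OR, so this parses as location = 'Lab-A' OR (location = 'Lobby' AND reading > 35.1)

Fix: Group the OR with parentheses (or use IN), then AND the threshold

Corrected query:
SELECT id, location, reading FROM sensors WHERE (location = 'Lab-A' OR location = 'Lobby') AND reading > 35.1

Result:
id | location | reading
---+----------+--------
1  | Lab-A    | 90.7   
7  | Lobby    | 64.1   
8  | Lab-A    | 67.5   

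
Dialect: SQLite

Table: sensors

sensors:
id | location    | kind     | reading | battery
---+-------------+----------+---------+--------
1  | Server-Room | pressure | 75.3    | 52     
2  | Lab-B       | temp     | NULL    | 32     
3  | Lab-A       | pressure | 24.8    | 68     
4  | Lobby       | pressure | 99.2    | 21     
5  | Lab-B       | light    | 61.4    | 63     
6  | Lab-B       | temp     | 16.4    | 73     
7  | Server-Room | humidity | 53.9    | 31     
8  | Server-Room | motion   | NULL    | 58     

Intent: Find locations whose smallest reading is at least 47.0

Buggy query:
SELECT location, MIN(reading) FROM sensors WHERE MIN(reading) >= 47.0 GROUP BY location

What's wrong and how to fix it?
Bug: Aggregates like MIN are computed per group after WHERE runs

Fix: Replace WHERE with HAVING after the GROUP BY

Corrected query:
SELECT location, MIN(reading) FROM sensors GROUP BY location HAVING MIN(reading) >= 47.0

Result:
location    | MIN(reading)
------------+-------------
Lobby       | 99.2        
Server-Room | 53.9        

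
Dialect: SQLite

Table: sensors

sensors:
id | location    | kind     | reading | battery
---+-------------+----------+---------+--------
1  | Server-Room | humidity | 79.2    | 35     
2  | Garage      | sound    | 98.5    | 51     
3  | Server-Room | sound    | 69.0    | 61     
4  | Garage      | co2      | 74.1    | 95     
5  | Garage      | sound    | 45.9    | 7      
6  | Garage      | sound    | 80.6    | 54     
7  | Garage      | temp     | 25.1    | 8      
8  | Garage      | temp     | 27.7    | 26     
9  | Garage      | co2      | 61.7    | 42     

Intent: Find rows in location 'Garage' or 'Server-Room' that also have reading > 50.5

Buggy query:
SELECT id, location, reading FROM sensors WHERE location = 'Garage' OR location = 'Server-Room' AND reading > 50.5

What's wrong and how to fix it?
Bug: Without parentheses, AND is evaluated before OR, so the reading filter only applies to the 'Server-Room' branch

Fix: Add parentheses around the OR so the AND applies to both alternatives

Corrected query:
SELECT id, location, reading FROM sensors WHERE (location = 'Garage' OR location = 'Server-Room') AND reading > 50.5

Result:
id | location    | reading
---+-------------+--------
1  | Server-Room | 79.2   
2  | Garage      | 98.5   
3  | Server-Room | 69     
4  | Garage      | 74.1   
6  | Garage      | 80.6   
9  | Garage      | 61.7   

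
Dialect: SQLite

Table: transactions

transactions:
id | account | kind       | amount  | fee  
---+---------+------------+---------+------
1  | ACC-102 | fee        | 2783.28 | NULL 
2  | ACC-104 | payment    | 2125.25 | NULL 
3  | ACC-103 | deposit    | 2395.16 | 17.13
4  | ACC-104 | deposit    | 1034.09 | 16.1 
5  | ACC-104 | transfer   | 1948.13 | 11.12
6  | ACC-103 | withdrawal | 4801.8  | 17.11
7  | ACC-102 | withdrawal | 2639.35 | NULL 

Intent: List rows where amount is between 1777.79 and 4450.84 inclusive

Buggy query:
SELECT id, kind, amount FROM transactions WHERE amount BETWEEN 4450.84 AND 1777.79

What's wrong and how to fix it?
Bug: BETWEEN expects the lower bound first; with 4450.84 AND 1777.79 the range is empty

Fix: Write BETWEEN 1777.79 AND 4450.84

Corrected query:
SELECT id, kind, amount FROM transactions WHERE amount BETWEEN 1777.79 AND 4450.84

Result:
id | kind       | amount 
---+------------+--------
1  | fee        | 2783.28
2  | payment    | 2125.25
3  | deposit    | 2395.16
5  | transfer   | 1948.13
7  | withdrawal | 2639.35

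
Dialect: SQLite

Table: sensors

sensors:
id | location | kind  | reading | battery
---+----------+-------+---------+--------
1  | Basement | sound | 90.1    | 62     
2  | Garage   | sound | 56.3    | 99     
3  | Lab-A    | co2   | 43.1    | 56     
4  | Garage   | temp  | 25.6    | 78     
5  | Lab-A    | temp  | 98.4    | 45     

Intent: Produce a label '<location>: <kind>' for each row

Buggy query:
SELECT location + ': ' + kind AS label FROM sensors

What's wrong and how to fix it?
Bug: SQLite uses || for string concatenation; + coerces text to numbers (yielding 0)

Fix: Replace + with || to concatenate text

Corrected query:
SELECT location || ': ' || kind AS label FROM sensors

Result:
label          
---------------
Basement: sound
Garage: sound  
Lab-A: co2     
Garage: temp   
Lab-A: temp    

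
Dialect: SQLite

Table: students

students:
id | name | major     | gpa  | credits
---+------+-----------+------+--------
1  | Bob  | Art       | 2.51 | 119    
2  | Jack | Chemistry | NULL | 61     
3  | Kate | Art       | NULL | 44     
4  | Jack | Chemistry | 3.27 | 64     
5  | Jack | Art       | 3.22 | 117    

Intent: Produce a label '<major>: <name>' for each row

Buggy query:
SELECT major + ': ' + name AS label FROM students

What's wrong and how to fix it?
Bug: SQLite uses || for string concatenation; + coerces text to numbers (yielding 0)

Fix: Replace + with || to concatenate text

Corrected query:
SELECT major || ': ' || name AS label FROM students

Result:
label          
---------------
Art: Bob       
Chemistry: Jack
Art: Kate      
Chemistry: Jack
Art: Jack      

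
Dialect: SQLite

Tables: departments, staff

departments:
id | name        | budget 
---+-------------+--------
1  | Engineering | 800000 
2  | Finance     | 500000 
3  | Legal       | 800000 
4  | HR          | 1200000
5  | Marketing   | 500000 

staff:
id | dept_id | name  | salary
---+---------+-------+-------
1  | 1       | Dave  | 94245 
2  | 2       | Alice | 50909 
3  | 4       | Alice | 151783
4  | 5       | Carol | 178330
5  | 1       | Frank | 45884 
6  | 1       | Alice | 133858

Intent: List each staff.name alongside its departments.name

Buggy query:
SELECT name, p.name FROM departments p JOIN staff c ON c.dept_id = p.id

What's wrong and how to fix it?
Bug: 'name' exists in both joined tables, so the database can't tell which one is meant

Fix: Qualify the column with its table alias (c.name)

Corrected query:
SELECT c.name, p.name FROM departments p JOIN staff c ON c.dept_id = p.id

Result:
name  | name       
------+------------
Dave  | Engineering
Alice | Finance    
Alice | HR         
Carol | Marketing  
Frank | Engineering
Alice | Engineering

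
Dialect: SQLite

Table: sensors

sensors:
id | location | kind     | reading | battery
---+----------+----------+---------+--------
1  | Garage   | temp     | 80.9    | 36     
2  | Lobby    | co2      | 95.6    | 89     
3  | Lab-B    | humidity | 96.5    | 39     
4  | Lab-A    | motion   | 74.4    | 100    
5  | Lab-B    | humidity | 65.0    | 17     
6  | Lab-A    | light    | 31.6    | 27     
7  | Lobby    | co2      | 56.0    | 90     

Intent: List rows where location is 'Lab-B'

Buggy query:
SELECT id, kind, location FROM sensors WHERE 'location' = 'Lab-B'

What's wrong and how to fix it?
Bug: 'location' in single quotes is a string literal, not the column; the comparison is literal-vs-literal and never true

Fix: Remove the quotes around the column name (or use double quotes for an identifier)

Corrected query:
SELECT id, kind, location FROM sensors WHERE location = 'Lab-B'

Result:
id | kind     | location
---+----------+---------
3  | humidity | Lab-B   
5  | humidity | Lab-B   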